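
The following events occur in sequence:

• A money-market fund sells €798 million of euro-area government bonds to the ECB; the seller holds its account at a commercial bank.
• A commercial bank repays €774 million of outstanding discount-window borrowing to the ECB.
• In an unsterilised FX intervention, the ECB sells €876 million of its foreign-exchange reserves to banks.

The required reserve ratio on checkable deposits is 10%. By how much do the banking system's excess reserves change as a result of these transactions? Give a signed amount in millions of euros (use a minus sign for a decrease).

Asset purchase (from non-banks) €798 million: reserves +€798M, deposits +€798M.
Discount-window repayment €774 million: reserves −€774M, deposits 0.
FX sale €876 million: reserves −€876M, deposits 0.
Totals: Δreserves = −€852M, Δdeposits = +€798M.
Δrequired reserves = 10% × +€798M = +€79.8M.
Δexcess reserves = Δreserves − Δrequired = −€852M − (+€79.8M) = -€931.8 million.

-€931.8 million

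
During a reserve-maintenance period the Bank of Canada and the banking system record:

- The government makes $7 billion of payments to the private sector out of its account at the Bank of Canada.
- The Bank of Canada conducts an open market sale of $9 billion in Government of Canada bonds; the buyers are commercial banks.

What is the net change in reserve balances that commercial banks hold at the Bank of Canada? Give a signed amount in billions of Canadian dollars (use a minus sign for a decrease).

Government spending $7 billion: government payments flow into bank reserve accounts → +$7B.
OMO sale (to banks) $9 billion: the buying banks pay out of their reserve balances → −$9B.
Net: 7 − 9 = -$2 billion.

-$2 billion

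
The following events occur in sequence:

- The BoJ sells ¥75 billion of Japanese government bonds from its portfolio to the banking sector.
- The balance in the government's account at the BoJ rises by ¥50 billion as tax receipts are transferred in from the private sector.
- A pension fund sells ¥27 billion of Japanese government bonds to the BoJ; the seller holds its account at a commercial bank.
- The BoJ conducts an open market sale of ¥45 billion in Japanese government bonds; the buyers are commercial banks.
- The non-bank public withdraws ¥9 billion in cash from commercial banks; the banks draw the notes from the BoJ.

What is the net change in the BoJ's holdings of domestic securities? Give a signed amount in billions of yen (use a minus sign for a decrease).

-¥93 billion

BoJ balance sheet:
  Assets:      Securities −¥93B
  Liabilities: Bank reserves −¥152B, Currency in circulation +¥9B, Government deposits +¥50B
So the change in the BoJ's holdings of domestic securities is -¥93 billion.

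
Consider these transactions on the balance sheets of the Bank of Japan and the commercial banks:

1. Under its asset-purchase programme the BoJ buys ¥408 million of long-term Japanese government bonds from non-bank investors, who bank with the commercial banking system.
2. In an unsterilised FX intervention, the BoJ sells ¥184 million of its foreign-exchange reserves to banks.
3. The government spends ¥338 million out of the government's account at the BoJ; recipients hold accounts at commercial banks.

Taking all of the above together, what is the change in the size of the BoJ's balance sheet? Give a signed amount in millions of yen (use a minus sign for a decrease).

BoJ balance sheet:
  Assets:      Securities +¥408M, Foreign assets −¥184M
  Liabilities: Bank reserves +¥562M, Government deposits −¥338M
Change in total BoJ assets = +¥224 million.

+¥224 million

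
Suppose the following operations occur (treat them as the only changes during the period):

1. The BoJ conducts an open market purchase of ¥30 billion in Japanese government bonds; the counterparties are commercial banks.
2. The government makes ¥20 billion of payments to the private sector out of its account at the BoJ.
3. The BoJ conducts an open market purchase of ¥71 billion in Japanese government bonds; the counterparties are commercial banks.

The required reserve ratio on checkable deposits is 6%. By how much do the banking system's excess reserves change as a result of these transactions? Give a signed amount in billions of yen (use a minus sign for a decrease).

+¥119.8 billion

OMO purchase (from banks) ¥30 billion: reserves +¥30B, deposits 0.
Government spending ¥20 billion: reserves +¥20B, deposits +¥20B.
OMO purchase (from banks) ¥71 billion: reserves +¥71B, deposits 0.
Totals: Δreserves = +¥121B, Δdeposits = +¥20B.
Δrequired reserves = 6% × +¥20B = +¥1.2B.
Δexcess reserves = Δreserves − Δrequired = +¥121B − (+¥1.2B) = +¥119.8 billion.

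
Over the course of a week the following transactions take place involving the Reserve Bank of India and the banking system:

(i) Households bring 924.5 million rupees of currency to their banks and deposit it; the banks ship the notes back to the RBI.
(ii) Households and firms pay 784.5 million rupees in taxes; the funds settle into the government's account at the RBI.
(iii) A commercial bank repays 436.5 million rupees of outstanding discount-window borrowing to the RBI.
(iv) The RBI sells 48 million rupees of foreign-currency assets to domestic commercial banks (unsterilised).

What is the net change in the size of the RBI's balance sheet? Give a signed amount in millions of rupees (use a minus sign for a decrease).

Currency deposit 924.5 million rupees: only the composition of liabilities changes → 0.
Government account inflow 784.5 million rupees: only the composition of liabilities changes → 0.
Discount-window repayment 436.5 million rupees: an RBI asset is shed → −436.5M.
FX sale 48 million rupees: an RBI asset is shed → −48M.
Net: 0 + 0 − 436.5 − 48 = -484.5 million.

-484.5 million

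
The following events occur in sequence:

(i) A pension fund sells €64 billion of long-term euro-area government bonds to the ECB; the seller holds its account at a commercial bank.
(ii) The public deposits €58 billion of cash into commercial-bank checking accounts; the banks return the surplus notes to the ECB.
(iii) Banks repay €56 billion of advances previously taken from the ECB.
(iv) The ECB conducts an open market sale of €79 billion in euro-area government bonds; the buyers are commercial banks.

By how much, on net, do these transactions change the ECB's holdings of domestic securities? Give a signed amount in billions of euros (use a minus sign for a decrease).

ECB balance sheet:
  Assets:      Securities −€15B, Loans to banks −€56B
  Liabilities: Bank reserves −€13B, Currency in circulation −€58B
So the change in the ECB's holdings of domestic securities is -€15 billion.

-€15 billion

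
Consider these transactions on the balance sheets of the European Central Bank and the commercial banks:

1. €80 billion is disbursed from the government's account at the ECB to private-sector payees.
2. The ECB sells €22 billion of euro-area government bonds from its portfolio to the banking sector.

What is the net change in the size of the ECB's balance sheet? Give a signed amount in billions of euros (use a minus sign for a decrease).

ECB balance sheet:
  Assets:      Securities −€22B
  Liabilities: Bank reserves +€58B, Government deposits −€80B
Commercial banking system:
  Assets:      Reserves at CB +€58B, Securities +€22B
  Liabilities: Checkable deposits +€80B
Change in total ECB assets = -€22 billion.

-€22 billion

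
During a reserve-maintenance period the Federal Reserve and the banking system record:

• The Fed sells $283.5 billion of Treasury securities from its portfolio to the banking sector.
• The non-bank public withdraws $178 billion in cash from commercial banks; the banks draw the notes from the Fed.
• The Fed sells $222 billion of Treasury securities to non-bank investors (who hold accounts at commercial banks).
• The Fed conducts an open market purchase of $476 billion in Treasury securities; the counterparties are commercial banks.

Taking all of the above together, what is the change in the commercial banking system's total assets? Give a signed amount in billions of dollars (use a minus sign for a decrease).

Fed balance sheet:
  Assets:      Securities −$29.5B
  Liabilities: Bank reserves −$207.5B, Currency in circulation +$178B
Commercial banking system:
  Assets:      Reserves at CB −$207.5B, Securities −$192.5B
  Liabilities: Checkable deposits −$400B
Change in total bank assets = -$400 billion.

-$400 billion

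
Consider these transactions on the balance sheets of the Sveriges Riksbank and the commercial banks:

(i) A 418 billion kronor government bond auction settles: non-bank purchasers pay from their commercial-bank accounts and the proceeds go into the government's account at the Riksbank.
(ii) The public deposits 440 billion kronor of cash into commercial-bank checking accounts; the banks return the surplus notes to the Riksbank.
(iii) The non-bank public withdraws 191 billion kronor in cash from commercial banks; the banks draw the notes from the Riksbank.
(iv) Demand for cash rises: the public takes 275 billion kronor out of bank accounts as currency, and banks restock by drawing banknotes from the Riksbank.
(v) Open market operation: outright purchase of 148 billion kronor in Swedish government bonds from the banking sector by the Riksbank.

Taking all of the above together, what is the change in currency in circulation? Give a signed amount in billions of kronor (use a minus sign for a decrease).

+26 billion

Riksbank balance sheet:
  Assets:      Securities +148B
  Liabilities: Bank reserves −296B, Currency in circulation +26B, Government deposits +418B
Commercial banking system:
  Assets:      Reserves at CB −296B, Securities −148B
  Liabilities: Checkable deposits −444B
So the change in currency in circulation is +26 billion.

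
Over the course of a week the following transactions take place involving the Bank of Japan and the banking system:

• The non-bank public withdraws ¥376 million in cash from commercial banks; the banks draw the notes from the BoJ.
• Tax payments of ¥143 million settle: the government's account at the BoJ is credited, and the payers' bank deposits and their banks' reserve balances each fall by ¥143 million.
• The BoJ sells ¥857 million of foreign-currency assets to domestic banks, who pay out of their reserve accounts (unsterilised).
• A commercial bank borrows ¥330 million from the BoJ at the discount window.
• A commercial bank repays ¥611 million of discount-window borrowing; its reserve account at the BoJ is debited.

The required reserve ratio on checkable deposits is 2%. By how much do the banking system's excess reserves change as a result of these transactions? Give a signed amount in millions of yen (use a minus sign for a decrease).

Currency withdrawal ¥376 million: reserves −¥376M, deposits −¥376M.
Government account inflow ¥143 million: reserves −¥143M, deposits −¥143M.
FX sale ¥857 million: reserves −¥857M, deposits 0.
Discount-window loan ¥330 million: reserves +¥330M, deposits 0.
Discount-window repayment ¥611 million: reserves −¥611M, deposits 0.
Totals: Δreserves = −¥1657M, Δdeposits = −¥519M.
Δrequired reserves = 2% × −¥519M = −¥10.38M.
Δexcess reserves = Δreserves − Δrequired = −¥1657M − (−¥10.38M) = -¥1646.62 million.

-¥1646.62 million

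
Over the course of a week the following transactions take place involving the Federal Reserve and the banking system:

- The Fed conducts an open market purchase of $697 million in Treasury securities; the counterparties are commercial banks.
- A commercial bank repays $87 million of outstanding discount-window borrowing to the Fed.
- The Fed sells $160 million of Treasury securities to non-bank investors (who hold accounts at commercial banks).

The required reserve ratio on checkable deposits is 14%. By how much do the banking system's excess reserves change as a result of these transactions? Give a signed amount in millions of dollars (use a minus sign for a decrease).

OMO purchase (from banks) $697 million: reserves +$697M, deposits 0.
Discount-window repayment $87 million: reserves −$87M, deposits 0.
Asset sale (to non-banks) $160 million: reserves −$160M, deposits −$160M.
Totals: Δreserves = +$450M, Δdeposits = −$160M.
Δrequired reserves = 14% × −$160M = −$22.4M.
Δexcess reserves = Δreserves − Δrequired = +$450M − (−$22.4M) = +$472.4 million.

+$472.4 million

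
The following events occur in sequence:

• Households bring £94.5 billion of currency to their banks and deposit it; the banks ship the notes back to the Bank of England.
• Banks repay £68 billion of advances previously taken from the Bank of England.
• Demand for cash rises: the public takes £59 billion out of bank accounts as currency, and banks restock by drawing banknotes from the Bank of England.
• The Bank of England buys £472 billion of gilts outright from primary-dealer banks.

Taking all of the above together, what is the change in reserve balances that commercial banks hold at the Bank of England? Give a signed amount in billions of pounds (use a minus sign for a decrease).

Currency deposit £94.5 billion: returned notes are swapped for reserve credit → +£94.5B.
Discount-window repayment £68 billion: repayment is debited from reserves → −£68B.
Currency withdrawal £59 billion: banks swap reserves for currency → −£59B.
OMO purchase (from banks) £472 billion: the Bank of England pays by crediting reserve accounts → +£472B.
Net: 94.5 − 68 − 59 + 472 = +£439.5 billion.

+£439.5 billion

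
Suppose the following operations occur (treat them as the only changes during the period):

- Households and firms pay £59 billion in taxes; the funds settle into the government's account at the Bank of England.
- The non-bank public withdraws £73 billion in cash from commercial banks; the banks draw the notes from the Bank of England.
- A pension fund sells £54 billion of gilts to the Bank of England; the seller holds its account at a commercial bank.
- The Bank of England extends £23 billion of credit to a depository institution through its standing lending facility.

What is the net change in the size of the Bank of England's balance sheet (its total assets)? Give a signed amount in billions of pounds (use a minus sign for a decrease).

+£77 billion

Government account inflow £59 billion: only the composition of liabilities changes → 0.
Currency withdrawal £73 billion: only the composition of liabilities changes → 0.
Asset purchase (from non-banks) £54 billion: a Bank of England asset is acquired → +£54B.
Discount-window loan £23 billion: a Bank of England asset is acquired → +£23B.
Net: 0 + 0 + 54 + 23 = +£77 billion.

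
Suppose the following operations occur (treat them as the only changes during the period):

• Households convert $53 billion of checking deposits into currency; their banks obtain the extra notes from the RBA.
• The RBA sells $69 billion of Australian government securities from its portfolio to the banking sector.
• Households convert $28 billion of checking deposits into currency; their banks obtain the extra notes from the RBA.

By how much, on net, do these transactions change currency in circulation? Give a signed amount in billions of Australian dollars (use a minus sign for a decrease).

Currency withdrawal $53 billion: notes leave the central bank → +$53B.
OMO sale (to banks) $69 billion: no currency enters or leaves circulation → 0.
Currency withdrawal $28 billion: notes leave the central bank → +$28B.
Net: 53 + 0 + 28 = +$81 billion.

+$81 billion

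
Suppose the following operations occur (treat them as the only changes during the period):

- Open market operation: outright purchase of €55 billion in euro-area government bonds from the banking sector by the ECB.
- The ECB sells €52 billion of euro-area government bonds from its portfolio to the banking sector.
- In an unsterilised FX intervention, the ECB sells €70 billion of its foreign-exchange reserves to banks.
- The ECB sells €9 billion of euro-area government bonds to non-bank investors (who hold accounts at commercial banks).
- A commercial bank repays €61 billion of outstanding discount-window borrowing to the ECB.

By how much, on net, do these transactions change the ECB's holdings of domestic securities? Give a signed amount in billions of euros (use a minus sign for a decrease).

OMO purchase (from banks) €55 billion: securities added to the ECB's portfolio → +€55B.
OMO sale (to banks) €52 billion: securities removed from the ECB's portfolio → −€52B.
FX sale €70 billion: the ECB's securities portfolio is untouched → 0.
Asset sale (to non-banks) €9 billion: securities removed from the ECB's portfolio → −€9B.
Discount-window repayment €61 billion: the ECB's securities portfolio is untouched → 0.
Net: 55 − 52 + 0 − 9 + 0 = -€6 billion.

-€6 billion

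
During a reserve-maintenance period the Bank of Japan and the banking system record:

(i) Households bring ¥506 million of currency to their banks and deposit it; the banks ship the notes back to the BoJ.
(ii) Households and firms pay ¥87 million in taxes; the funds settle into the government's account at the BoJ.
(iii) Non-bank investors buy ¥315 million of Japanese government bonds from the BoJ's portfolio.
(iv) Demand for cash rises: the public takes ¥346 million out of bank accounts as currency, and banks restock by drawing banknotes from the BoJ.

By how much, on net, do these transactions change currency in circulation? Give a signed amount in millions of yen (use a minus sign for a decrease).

-¥160 million

BoJ balance sheet:
  Assets:      Securities −¥315M
  Liabilities: Bank reserves −¥242M, Currency in circulation −¥160M, Government deposits +¥87M
Commercial banking system:
  Assets:      Reserves at CB −¥242M
  Liabilities: Checkable deposits −¥242M
So the change in currency in circulation is -¥160 million.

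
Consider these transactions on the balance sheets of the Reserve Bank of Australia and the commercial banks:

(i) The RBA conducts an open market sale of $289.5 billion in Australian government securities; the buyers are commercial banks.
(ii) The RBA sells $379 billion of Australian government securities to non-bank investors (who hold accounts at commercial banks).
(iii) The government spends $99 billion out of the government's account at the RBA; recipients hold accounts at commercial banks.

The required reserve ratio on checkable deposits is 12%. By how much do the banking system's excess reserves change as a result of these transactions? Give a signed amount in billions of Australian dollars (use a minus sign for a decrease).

-$535.9 billion

OMO sale (to banks) $289.5 billion: reserves −$289.5B, deposits 0.
Asset sale (to non-banks) $379 billion: reserves −$379B, deposits −$379B.
Government spending $99 billion: reserves +$99B, deposits +$99B.
Totals: Δreserves = −$569.5B, Δdeposits = −$280B.
Δrequired reserves = 12% × −$280B = −$33.6B.
Δexcess reserves = Δreserves − Δrequired = −$569.5B − (−$33.6B) = -$535.9 billion.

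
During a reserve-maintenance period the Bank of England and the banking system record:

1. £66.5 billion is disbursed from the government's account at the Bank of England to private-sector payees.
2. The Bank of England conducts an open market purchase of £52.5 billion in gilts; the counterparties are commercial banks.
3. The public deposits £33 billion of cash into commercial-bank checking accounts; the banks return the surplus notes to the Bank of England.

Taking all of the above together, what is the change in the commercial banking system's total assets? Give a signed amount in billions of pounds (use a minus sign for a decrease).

+£99.5 billion

Bank of England balance sheet:
  Assets:      Securities +£52.5B
  Liabilities: Bank reserves +£152B, Currency in circulation −£33B, Government deposits −£66.5B
Commercial banking system:
  Assets:      Reserves at CB +£152B, Securities −£52.5B
  Liabilities: Checkable deposits +£99.5B
Change in total bank assets = +£99.5 billion.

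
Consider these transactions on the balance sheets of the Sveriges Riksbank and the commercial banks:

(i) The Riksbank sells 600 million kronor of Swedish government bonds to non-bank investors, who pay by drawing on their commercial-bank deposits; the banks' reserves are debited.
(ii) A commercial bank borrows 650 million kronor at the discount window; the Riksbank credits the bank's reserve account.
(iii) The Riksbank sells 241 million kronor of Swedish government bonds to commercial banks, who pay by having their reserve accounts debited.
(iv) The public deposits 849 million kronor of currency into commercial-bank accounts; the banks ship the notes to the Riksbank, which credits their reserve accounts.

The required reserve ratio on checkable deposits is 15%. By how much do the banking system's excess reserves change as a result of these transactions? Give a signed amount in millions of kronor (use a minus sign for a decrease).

+620.65 million

Asset sale (to non-banks) 600 million kronor: reserves −600M, deposits −600M.
Discount-window loan 650 million kronor: reserves +650M, deposits 0.
OMO sale (to banks) 241 million kronor: reserves −241M, deposits 0.
Currency deposit 849 million kronor: reserves +849M, deposits +849M.
Totals: Δreserves = +658M, Δdeposits = +249M.
Δrequired reserves = 15% × +249M = +37.35M.
Δexcess reserves = Δreserves − Δrequired = +658M − (+37.35M) = +620.65 million.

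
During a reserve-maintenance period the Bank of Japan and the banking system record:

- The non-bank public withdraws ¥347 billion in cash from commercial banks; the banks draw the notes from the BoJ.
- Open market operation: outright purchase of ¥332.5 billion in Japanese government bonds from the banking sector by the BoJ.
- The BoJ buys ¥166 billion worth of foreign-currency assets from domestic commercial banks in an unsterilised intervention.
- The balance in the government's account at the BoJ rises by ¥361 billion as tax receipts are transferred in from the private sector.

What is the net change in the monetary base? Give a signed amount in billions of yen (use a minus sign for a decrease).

+¥137.5 billion

Currency withdrawal ¥347 billion: just a shift between currency and reserves — both are base money → 0.
OMO purchase (from banks) ¥332.5 billion: BoJ balance sheet expands → +¥332.5B.
FX purchase ¥166 billion: BoJ balance sheet expands → +¥166B.
Government account inflow ¥361 billion: reserves shift to a non-base liability → −¥361B.
Net: 0 + 332.5 + 166 − 361 = +¥137.5 billion.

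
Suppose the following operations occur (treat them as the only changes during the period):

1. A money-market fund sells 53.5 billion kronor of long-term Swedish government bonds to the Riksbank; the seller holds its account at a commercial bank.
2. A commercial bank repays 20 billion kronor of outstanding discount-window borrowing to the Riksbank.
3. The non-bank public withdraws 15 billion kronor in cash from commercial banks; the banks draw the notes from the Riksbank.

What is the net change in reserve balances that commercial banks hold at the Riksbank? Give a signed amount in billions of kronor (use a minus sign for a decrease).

+18.5 billion

Asset purchase (from non-banks) 53.5 billion kronor: the Riksbank pays by crediting reserve accounts → +53.5B.
Discount-window repayment 20 billion kronor: repayment is debited from reserves → −20B.
Currency withdrawal 15 billion kronor: banks swap reserves for currency → −15B.
Net: 53.5 − 20 − 15 = +18.5 billion.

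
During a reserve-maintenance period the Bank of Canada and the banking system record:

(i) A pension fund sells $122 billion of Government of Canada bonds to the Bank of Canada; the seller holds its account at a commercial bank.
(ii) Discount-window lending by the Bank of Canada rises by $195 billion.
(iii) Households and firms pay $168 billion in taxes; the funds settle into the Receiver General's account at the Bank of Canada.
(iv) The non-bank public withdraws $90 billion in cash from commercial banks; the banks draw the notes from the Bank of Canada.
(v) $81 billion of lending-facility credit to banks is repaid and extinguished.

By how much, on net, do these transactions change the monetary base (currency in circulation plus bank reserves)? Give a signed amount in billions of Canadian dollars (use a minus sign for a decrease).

+$68 billion

Bank of Canada balance sheet:
  Assets:      Securities +$122B, Loans to banks +$114B
  Liabilities: Bank reserves −$22B, Currency in circulation +$90B, Government deposits +$168B
Commercial banking system:
  Assets:      Reserves at CB −$22B
  Liabilities: Checkable deposits −$136B, Borrowings from CB +$114B
Monetary base = currency + reserves: +$90B + (−$22B) = +$68 billion.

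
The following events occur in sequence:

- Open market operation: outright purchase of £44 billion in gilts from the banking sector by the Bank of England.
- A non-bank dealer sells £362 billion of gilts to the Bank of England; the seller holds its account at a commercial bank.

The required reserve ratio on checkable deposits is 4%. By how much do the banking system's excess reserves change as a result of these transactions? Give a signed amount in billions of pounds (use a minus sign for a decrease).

+£391.52 billion

OMO purchase (from banks) £44 billion: reserves +£44B, deposits 0.
Asset purchase (from non-banks) £362 billion: reserves +£362B, deposits +£362B.
Totals: Δreserves = +£406B, Δdeposits = +£362B.
Δrequired reserves = 4% × +£362B = +£14.48B.
Δexcess reserves = Δreserves − Δrequired = +£406B − (+£14.48B) = +£391.52 billion.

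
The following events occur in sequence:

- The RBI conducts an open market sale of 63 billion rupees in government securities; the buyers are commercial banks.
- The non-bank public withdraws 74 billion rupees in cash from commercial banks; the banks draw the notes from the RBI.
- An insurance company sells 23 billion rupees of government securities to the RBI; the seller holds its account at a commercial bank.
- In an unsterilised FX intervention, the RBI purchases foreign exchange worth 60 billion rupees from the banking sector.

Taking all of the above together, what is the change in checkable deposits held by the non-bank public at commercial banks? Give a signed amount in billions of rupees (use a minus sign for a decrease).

OMO sale (to banks) 63 billion rupees: the counterparty is a bank, so public deposits are unchanged → 0.
Currency withdrawal 74 billion rupees: non-bank counterparties' bank balances fall → −74B.
Asset purchase (from non-banks) 23 billion rupees: non-bank counterparties' bank balances rise → +23B.
FX purchase 60 billion rupees: the counterparty is a bank, so public deposits are unchanged → 0.
Net: 0 − 74 + 23 + 0 = -51 billion.

-51 billion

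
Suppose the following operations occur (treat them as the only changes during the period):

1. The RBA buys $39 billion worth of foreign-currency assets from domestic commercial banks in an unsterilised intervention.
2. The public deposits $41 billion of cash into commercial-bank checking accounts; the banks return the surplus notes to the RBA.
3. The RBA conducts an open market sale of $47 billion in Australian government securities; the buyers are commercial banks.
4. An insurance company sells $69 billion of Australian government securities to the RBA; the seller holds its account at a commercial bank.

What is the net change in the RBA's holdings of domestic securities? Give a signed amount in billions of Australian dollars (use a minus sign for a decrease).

+$22 billion

RBA balance sheet:
  Assets:      Securities +$22B, Foreign assets +$39B
  Liabilities: Bank reserves +$102B, Currency in circulation −$41B
Commercial banking system:
  Assets:      Reserves at CB +$102B, Securities +$47B, Foreign assets −$39B
  Liabilities: Checkable deposits +$110B
So the change in the RBA's holdings of domestic securities is +$22 billion.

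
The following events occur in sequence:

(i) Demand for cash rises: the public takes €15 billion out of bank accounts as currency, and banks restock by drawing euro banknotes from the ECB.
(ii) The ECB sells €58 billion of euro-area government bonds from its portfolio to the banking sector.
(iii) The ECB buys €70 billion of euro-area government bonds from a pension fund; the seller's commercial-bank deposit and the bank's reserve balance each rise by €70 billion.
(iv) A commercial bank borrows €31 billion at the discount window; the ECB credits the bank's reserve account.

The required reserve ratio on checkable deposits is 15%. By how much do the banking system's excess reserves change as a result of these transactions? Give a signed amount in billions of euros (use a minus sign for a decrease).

Currency withdrawal €15 billion: reserves −€15B, deposits −€15B.
OMO sale (to banks) €58 billion: reserves −€58B, deposits 0.
Asset purchase (from non-banks) €70 billion: reserves +€70B, deposits +€70B.
Discount-window loan €31 billion: reserves +€31B, deposits 0.
Totals: Δreserves = +€28B, Δdeposits = +€55B.
Δrequired reserves = 15% × +€55B = +€8.25B.
Δexcess reserves = Δreserves − Δrequired = +€28B − (+€8.25B) = +€19.75 billion.

+€19.75 billion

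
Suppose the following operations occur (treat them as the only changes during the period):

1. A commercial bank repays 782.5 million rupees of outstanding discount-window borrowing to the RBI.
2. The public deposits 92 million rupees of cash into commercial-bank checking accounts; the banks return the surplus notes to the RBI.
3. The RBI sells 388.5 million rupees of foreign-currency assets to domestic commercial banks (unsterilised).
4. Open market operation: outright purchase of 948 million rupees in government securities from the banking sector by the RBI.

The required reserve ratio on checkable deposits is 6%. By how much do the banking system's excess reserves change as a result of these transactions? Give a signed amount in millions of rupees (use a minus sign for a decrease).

Discount-window repayment 782.5 million rupees: reserves −782.5M, deposits 0.
Currency deposit 92 million rupees: reserves +92M, deposits +92M.
FX sale 388.5 million rupees: reserves −388.5M, deposits 0.
OMO purchase (from banks) 948 million rupees: reserves +948M, deposits 0.
Totals: Δreserves = −131M, Δdeposits = +92M.
Δrequired reserves = 6% × +92M = +5.52M.
Δexcess reserves = Δreserves − Δrequired = −131M − (+5.52M) = -136.52 million.

-136.52 million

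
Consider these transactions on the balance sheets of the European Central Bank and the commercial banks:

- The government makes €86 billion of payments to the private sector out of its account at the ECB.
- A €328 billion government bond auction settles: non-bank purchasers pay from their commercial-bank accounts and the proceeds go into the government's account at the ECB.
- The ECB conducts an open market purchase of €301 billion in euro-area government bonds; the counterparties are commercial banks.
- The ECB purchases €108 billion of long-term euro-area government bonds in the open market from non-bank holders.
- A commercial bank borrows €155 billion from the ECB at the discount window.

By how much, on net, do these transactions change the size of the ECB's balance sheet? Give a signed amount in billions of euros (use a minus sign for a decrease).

+€564 billion

ECB balance sheet:
  Assets:      Securities +€409B, Loans to banks +€155B
  Liabilities: Bank reserves +€322B, Government deposits +€242B
Commercial banking system:
  Assets:      Reserves at CB +€322B, Securities −€301B
  Liabilities: Checkable deposits −€134B, Borrowings from CB +€155B
Change in total ECB assets = +€564 billion.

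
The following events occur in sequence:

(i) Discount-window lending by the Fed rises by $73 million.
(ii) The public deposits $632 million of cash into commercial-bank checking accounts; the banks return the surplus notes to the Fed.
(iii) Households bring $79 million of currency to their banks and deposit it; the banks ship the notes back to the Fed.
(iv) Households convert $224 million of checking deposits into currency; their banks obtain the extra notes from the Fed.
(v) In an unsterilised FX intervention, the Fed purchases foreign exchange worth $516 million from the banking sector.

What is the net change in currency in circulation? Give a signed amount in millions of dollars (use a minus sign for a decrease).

-$487 million

Fed balance sheet:
  Assets:      Loans to banks +$73M, Foreign assets +$516M
  Liabilities: Bank reserves +$1076M, Currency in circulation −$487M
So the change in currency in circulation is -$487 million.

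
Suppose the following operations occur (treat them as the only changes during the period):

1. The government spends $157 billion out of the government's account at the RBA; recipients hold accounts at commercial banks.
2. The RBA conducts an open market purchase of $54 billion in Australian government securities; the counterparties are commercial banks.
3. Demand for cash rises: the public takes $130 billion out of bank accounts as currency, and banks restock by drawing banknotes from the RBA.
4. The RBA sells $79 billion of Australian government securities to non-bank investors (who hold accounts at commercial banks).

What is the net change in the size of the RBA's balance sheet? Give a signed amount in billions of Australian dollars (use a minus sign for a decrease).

-$25 billion

RBA balance sheet:
  Assets:      Securities −$25B
  Liabilities: Bank reserves +$2B, Currency in circulation +$130B, Government deposits −$157B
Change in total RBA assets = -$25 billion.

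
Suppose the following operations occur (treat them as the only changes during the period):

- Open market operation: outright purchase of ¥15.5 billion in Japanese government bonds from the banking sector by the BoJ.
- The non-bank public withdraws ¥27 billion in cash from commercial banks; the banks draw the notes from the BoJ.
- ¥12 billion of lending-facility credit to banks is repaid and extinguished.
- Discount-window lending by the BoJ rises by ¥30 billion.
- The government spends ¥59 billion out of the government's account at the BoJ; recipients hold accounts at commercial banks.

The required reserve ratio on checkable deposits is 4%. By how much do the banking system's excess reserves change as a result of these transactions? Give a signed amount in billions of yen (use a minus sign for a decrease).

+¥64.22 billion

OMO purchase (from banks) ¥15.5 billion: reserves +¥15.5B, deposits 0.
Currency withdrawal ¥27 billion: reserves −¥27B, deposits −¥27B.
Discount-window repayment ¥12 billion: reserves −¥12B, deposits 0.
Discount-window loan ¥30 billion: reserves +¥30B, deposits 0.
Government spending ¥59 billion: reserves +¥59B, deposits +¥59B.
Totals: Δreserves = +¥65.5B, Δdeposits = +¥32B.
Δrequired reserves = 4% × +¥32B = +¥1.28B.
Δexcess reserves = Δreserves − Δrequired = +¥65.5B − (+¥1.28B) = +¥64.22 billion.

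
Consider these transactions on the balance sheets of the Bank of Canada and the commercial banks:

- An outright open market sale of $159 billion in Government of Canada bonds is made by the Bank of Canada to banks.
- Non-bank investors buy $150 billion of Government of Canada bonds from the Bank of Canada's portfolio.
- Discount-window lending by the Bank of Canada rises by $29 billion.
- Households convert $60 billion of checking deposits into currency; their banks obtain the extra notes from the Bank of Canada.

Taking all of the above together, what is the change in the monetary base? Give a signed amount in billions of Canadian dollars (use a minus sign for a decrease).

-$280 billion

Bank of Canada balance sheet:
  Assets:      Securities −$309B, Loans to banks +$29B
  Liabilities: Bank reserves −$340B, Currency in circulation +$60B
Monetary base = currency + reserves: +$60B + (−$340B) = -$280 billion.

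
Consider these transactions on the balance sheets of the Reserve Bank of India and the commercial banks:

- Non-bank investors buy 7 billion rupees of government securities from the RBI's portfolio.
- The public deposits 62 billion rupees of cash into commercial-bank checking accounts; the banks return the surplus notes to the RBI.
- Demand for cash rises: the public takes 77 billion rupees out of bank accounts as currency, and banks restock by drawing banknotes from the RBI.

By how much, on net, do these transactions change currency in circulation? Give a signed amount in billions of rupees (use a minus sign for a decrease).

Asset sale (to non-banks) 7 billion rupees: no currency enters or leaves circulation → 0.
Currency deposit 62 billion rupees: notes return to the central bank → −62B.
Currency withdrawal 77 billion rupees: notes leave the central bank → +77B.
Net: 0 − 62 + 77 = +15 billion.

+15 billion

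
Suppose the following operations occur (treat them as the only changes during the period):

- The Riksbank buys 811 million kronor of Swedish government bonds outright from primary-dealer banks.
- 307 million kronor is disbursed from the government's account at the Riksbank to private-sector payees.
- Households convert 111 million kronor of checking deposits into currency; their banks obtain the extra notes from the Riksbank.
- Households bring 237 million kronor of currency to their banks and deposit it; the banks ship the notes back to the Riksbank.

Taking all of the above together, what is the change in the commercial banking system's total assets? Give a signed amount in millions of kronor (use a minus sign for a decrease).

Riksbank balance sheet:
  Assets:      Securities +811M
  Liabilities: Bank reserves +1244M, Currency in circulation −126M, Government deposits −307M
Commercial banking system:
  Assets:      Reserves at CB +1244M, Securities −811M
  Liabilities: Checkable deposits +433M
Change in total bank assets = +433 million.

+433 million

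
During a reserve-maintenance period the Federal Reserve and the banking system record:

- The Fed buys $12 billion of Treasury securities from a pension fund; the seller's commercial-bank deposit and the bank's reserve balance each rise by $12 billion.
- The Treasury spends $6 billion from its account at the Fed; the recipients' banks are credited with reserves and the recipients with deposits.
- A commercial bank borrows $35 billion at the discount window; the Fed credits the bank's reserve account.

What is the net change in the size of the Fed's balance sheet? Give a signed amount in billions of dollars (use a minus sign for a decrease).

+$47 billion

Asset purchase (from non-banks) $12 billion: a Fed asset is acquired → +$12B.
Government spending $6 billion: only the composition of liabilities changes → 0.
Discount-window loan $35 billion: a Fed asset is acquired → +$35B.
Net: 12 + 0 + 35 = +$47 billion.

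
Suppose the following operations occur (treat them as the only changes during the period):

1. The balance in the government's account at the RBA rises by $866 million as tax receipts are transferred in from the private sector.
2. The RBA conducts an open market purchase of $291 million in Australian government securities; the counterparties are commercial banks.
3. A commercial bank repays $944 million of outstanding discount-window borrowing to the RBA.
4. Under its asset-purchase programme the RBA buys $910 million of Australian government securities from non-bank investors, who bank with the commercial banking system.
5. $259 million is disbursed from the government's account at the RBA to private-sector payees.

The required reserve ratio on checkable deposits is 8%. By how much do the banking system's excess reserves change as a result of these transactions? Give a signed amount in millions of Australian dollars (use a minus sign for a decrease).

-$374.24 million

Government account inflow $866 million: reserves −$866M, deposits −$866M.
OMO purchase (from banks) $291 million: reserves +$291M, deposits 0.
Discount-window repayment $944 million: reserves −$944M, deposits 0.
Asset purchase (from non-banks) $910 million: reserves +$910M, deposits +$910M.
Government spending $259 million: reserves +$259M, deposits +$259M.
Totals: Δreserves = −$350M, Δdeposits = +$303M.
Δrequired reserves = 8% × +$303M = +$24.24M.
Δexcess reserves = Δreserves − Δrequired = −$350M − (+$24.24M) = -$374.24 million.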